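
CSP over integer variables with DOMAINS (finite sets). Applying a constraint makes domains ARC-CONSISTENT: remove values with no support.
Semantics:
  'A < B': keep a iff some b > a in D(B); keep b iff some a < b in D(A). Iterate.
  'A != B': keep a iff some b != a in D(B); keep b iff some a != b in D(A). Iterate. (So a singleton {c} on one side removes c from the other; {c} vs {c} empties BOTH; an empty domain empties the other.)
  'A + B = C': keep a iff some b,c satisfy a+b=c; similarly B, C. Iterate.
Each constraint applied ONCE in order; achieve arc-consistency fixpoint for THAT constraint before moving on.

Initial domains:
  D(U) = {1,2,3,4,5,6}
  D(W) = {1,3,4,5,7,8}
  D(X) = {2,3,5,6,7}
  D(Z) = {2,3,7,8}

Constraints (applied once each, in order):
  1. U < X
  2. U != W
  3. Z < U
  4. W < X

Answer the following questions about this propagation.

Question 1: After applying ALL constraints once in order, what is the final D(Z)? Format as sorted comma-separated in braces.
Answer: {2,3}

Derivation:
Constraint 1 (U < X) on D(U)={1,2,3,4,5,6} D(X)={2,3,5,6,7}: no change
Constraint 2 (U != W) on D(U)={1,2,3,4,5,6} D(W)={1,3,4,5,7,8}: no change
Constraint 3 (Z < U) on D(Z)={2,3,7,8} D(U)={1,2,3,4,5,6}: Z {2,3,7,8}->{2,3}; U {1,2,3,4,5,6}->{3,4,5,6}
Constraint 4 (W < X) on D(W)={1,3,4,5,7,8} D(X)={2,3,5,6,7}: W {1,3,4,5,7,8}->{1,3,4,5}
So after all 4 constraints: D(Z) = {2,3}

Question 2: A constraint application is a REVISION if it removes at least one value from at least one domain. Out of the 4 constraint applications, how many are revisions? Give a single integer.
Constraint 1 (U < X) on D(U)={1,2,3,4,5,6} D(X)={2,3,5,6,7}: no change => not a revision
Constraint 2 (U != W) on D(U)={1,2,3,4,5,6} D(W)={1,3,4,5,7,8}: no change => not a revision
Constraint 3 (Z < U) on D(Z)={2,3,7,8} D(U)={1,2,3,4,5,6}: Z {2,3,7,8}->{2,3}; U {1,2,3,4,5,6}->{3,4,5,6} => REVISION
Constraint 4 (W < X) on D(W)={1,3,4,5,7,8} D(X)={2,3,5,6,7}: W {1,3,4,5,7,8}->{1,3,4,5} => REVISION
Total revisions = 2

Answer: 2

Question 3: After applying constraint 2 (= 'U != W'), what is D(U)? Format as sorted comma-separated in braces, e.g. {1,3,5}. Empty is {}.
Answer: {1,2,3,4,5,6}

Derivation:
Constraint 1 (U < X) on D(U)={1,2,3,4,5,6} D(X)={2,3,5,6,7}: no change
Constraint 2 (U != W) on D(U)={1,2,3,4,5,6} D(W)={1,3,4,5,7,8}: no change
So after constraint 2: D(U) = {1,2,3,4,5,6}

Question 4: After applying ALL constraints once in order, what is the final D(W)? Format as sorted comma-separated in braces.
Constraint 1 (U < X) on D(U)={1,2,3,4,5,6} D(X)={2,3,5,6,7}: no change
Constraint 2 (U != W) on D(U)={1,2,3,4,5,6} D(W)={1,3,4,5,7,8}: no change
Constraint 3 (Z < U) on D(Z)={2,3,7,8} D(U)={1,2,3,4,5,6}: Z {2,3,7,8}->{2,3}; U {1,2,3,4,5,6}->{3,4,5,6}
Constraint 4 (W < X) on D(W)={1,3,4,5,7,8} D(X)={2,3,5,6,7}: W {1,3,4,5,7,8}->{1,3,4,5}
So after all 4 constraints: D(W) = {1,3,4,5}

Answer: {1,3,4,5}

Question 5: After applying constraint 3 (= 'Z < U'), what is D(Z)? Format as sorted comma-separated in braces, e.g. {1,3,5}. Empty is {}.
Answer: {2,3}

Derivation:
Constraint 1 (U < X) on D(U)={1,2,3,4,5,6} D(X)={2,3,5,6,7}: no change
Constraint 2 (U != W) on D(U)={1,2,3,4,5,6} D(W)={1,3,4,5,7,8}: no change
Constraint 3 (Z < U) on D(Z)={2,3,7,8} D(U)={1,2,3,4,5,6}: Z {2,3,7,8}->{2,3}; U {1,2,3,4,5,6}->{3,4,5,6}
So after constraint 3: D(Z) = {2,3}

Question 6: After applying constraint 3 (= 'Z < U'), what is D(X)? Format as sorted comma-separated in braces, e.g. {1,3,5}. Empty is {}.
Constraint 1 (U < X) on D(U)={1,2,3,4,5,6} D(X)={2,3,5,6,7}: no change
Constraint 2 (U != W) on D(U)={1,2,3,4,5,6} D(W)={1,3,4,5,7,8}: no change
Constraint 3 (Z < U) on D(Z)={2,3,7,8} D(U)={1,2,3,4,5,6}: Z {2,3,7,8}->{2,3}; U {1,2,3,4,5,6}->{3,4,5,6}
So after constraint 3: D(X) = {2,3,5,6,7}

Answer: {2,3,5,6,7}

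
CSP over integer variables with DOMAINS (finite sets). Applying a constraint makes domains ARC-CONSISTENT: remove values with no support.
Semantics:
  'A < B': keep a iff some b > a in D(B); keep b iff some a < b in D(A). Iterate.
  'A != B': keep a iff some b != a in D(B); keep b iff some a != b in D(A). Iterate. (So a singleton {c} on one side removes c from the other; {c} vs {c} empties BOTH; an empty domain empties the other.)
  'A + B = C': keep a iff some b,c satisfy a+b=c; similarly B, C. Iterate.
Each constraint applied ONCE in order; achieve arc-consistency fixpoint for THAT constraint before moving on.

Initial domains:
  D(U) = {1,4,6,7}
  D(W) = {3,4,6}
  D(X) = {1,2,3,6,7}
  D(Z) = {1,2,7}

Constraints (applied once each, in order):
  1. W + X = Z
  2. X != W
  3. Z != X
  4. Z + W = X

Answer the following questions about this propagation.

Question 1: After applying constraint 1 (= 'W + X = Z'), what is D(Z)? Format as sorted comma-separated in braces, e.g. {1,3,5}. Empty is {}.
Answer: {7}

Derivation:
Constraint 1 (W + X = Z) on D(W)={3,4,6} D(X)={1,2,3,6,7} D(Z)={1,2,7}: W {3,4,6}->{4,6}; X {1,2,3,6,7}->{1,3}; Z {1,2,7}->{7}
So after constraint 1: D(Z) = {7}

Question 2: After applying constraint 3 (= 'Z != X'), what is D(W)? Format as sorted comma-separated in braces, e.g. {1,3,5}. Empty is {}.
Constraint 1 (W + X = Z) on D(W)={3,4,6} D(X)={1,2,3,6,7} D(Z)={1,2,7}: W {3,4,6}->{4,6}; X {1,2,3,6,7}->{1,3}; Z {1,2,7}->{7}
Constraint 2 (X != W) on D(X)={1,3} D(W)={4,6}: no change
Constraint 3 (Z != X) on D(Z)={7} D(X)={1,3}: no change
So after constraint 3: D(W) = {4,6}

Answer: {4,6}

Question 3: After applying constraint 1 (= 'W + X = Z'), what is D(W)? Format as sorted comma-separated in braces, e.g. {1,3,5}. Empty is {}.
Answer: {4,6}

Derivation:
Constraint 1 (W + X = Z) on D(W)={3,4,6} D(X)={1,2,3,6,7} D(Z)={1,2,7}: W {3,4,6}->{4,6}; X {1,2,3,6,7}->{1,3}; Z {1,2,7}->{7}
So after constraint 1: D(W) = {4,6}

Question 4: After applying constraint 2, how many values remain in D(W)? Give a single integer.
Constraint 1 (W + X = Z) on D(W)={3,4,6} D(X)={1,2,3,6,7} D(Z)={1,2,7}: W {3,4,6}->{4,6}; X {1,2,3,6,7}->{1,3}; Z {1,2,7}->{7}
Constraint 2 (X != W) on D(X)={1,3} D(W)={4,6}: no change
So after constraint 2: D(W)={4,6}, size = 2

Answer: 2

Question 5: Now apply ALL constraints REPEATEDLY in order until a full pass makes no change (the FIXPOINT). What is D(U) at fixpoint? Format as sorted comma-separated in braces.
pass 0 (initial): D(U)={1,4,6,7}
pass 1: W {3,4,6}->{}; X {1,2,3,6,7}->{}; Z {1,2,7}->{}
pass 2: no change
Fixpoint after 2 passes: D(U) = {1,4,6,7}

Answer: {1,4,6,7}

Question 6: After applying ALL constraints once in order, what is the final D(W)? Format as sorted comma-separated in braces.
Answer: {}

Derivation:
Constraint 1 (W + X = Z) on D(W)={3,4,6} D(X)={1,2,3,6,7} D(Z)={1,2,7}: W {3,4,6}->{4,6}; X {1,2,3,6,7}->{1,3}; Z {1,2,7}->{7}
Constraint 2 (X != W) on D(X)={1,3} D(W)={4,6}: no change
Constraint 3 (Z != X) on D(Z)={7} D(X)={1,3}: no change
Constraint 4 (Z + W = X) on D(Z)={7} D(W)={4,6} D(X)={1,3}: Z {7}->{}; W {4,6}->{}; X {1,3}->{}
So after all 4 constraints: D(W) = {}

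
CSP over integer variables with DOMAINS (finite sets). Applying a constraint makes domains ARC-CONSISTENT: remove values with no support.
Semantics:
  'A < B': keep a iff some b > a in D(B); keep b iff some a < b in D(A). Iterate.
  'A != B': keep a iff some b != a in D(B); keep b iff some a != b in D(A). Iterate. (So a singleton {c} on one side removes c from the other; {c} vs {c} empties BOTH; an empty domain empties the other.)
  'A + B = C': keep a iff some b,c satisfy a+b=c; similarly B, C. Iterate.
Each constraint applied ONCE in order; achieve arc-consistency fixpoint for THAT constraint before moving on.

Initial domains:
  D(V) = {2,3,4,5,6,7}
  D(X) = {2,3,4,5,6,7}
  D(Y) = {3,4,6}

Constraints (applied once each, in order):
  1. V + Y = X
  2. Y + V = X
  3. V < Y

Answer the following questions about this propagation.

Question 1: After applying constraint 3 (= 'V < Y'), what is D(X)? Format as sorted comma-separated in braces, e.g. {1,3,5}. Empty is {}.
Answer: {5,6,7}

Derivation:
Constraint 1 (V + Y = X) on D(V)={2,3,4,5,6,7} D(Y)={3,4,6} D(X)={2,3,4,5,6,7}: V {2,3,4,5,6,7}->{2,3,4}; Y {3,4,6}->{3,4}; X {2,3,4,5,6,7}->{5,6,7}
Constraint 2 (Y + V = X) on D(Y)={3,4} D(V)={2,3,4} D(X)={5,6,7}: no change
Constraint 3 (V < Y) on D(V)={2,3,4} D(Y)={3,4}: V {2,3,4}->{2,3}
So after constraint 3: D(X) = {5,6,7}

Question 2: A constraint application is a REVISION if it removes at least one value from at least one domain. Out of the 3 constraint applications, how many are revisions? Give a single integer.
Constraint 1 (V + Y = X) on D(V)={2,3,4,5,6,7} D(Y)={3,4,6} D(X)={2,3,4,5,6,7}: V {2,3,4,5,6,7}->{2,3,4}; Y {3,4,6}->{3,4}; X {2,3,4,5,6,7}->{5,6,7} => REVISION
Constraint 2 (Y + V = X) on D(Y)={3,4} D(V)={2,3,4} D(X)={5,6,7}: no change => not a revision
Constraint 3 (V < Y) on D(V)={2,3,4} D(Y)={3,4}: V {2,3,4}->{2,3} => REVISION
Total revisions = 2

Answer: 2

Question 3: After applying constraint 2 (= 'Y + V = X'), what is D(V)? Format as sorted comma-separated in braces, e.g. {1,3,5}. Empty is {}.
Answer: {2,3,4}

Derivation:
Constraint 1 (V + Y = X) on D(V)={2,3,4,5,6,7} D(Y)={3,4,6} D(X)={2,3,4,5,6,7}: V {2,3,4,5,6,7}->{2,3,4}; Y {3,4,6}->{3,4}; X {2,3,4,5,6,7}->{5,6,7}
Constraint 2 (Y + V = X) on D(Y)={3,4} D(V)={2,3,4} D(X)={5,6,7}: no change
So after constraint 2: D(V) = {2,3,4}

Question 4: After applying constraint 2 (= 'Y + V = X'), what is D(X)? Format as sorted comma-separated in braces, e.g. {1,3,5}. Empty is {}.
Constraint 1 (V + Y = X) on D(V)={2,3,4,5,6,7} D(Y)={3,4,6} D(X)={2,3,4,5,6,7}: V {2,3,4,5,6,7}->{2,3,4}; Y {3,4,6}->{3,4}; X {2,3,4,5,6,7}->{5,6,7}
Constraint 2 (Y + V = X) on D(Y)={3,4} D(V)={2,3,4} D(X)={5,6,7}: no change
So after constraint 2: D(X) = {5,6,7}

Answer: {5,6,7}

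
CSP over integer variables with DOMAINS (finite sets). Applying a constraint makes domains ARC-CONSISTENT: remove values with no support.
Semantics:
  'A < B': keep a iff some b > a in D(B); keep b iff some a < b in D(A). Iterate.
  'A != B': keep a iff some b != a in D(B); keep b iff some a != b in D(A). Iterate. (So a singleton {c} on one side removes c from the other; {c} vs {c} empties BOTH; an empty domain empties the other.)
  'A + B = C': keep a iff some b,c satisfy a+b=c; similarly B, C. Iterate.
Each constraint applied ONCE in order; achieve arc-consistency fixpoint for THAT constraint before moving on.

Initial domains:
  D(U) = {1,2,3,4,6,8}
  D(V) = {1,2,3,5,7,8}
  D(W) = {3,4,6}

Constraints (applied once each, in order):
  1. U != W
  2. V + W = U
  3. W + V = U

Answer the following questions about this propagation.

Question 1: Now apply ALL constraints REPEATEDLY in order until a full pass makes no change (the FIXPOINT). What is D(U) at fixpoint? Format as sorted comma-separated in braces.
pass 0 (initial): D(U)={1,2,3,4,6,8}
pass 1: U {1,2,3,4,6,8}->{4,6,8}; V {1,2,3,5,7,8}->{1,2,3,5}
pass 2: no change
Fixpoint after 2 passes: D(U) = {4,6,8}

Answer: {4,6,8}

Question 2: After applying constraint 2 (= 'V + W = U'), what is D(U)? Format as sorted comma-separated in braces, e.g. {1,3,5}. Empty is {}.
Constraint 1 (U != W) on D(U)={1,2,3,4,6,8} D(W)={3,4,6}: no change
Constraint 2 (V + W = U) on D(V)={1,2,3,5,7,8} D(W)={3,4,6} D(U)={1,2,3,4,6,8}: V {1,2,3,5,7,8}->{1,2,3,5}; U {1,2,3,4,6,8}->{4,6,8}
So after constraint 2: D(U) = {4,6,8}

Answer: {4,6,8}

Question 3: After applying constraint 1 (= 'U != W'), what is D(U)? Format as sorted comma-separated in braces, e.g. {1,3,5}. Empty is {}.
Answer: {1,2,3,4,6,8}

Derivation:
Constraint 1 (U != W) on D(U)={1,2,3,4,6,8} D(W)={3,4,6}: no change
So after constraint 1: D(U) = {1,2,3,4,6,8}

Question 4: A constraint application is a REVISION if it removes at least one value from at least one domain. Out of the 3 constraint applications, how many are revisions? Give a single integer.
Constraint 1 (U != W) on D(U)={1,2,3,4,6,8} D(W)={3,4,6}: no change => not a revision
Constraint 2 (V + W = U) on D(V)={1,2,3,5,7,8} D(W)={3,4,6} D(U)={1,2,3,4,6,8}: V {1,2,3,5,7,8}->{1,2,3,5}; U {1,2,3,4,6,8}->{4,6,8} => REVISION
Constraint 3 (W + V = U) on D(W)={3,4,6} D(V)={1,2,3,5} D(U)={4,6,8}: no change => not a revision
Total revisions = 1

Answer: 1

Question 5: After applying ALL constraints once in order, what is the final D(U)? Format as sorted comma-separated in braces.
Answer: {4,6,8}

Derivation:
Constraint 1 (U != W) on D(U)={1,2,3,4,6,8} D(W)={3,4,6}: no change
Constraint 2 (V + W = U) on D(V)={1,2,3,5,7,8} D(W)={3,4,6} D(U)={1,2,3,4,6,8}: V {1,2,3,5,7,8}->{1,2,3,5}; U {1,2,3,4,6,8}->{4,6,8}
Constraint 3 (W + V = U) on D(W)={3,4,6} D(V)={1,2,3,5} D(U)={4,6,8}: no change
So after all 3 constraints: D(U) = {4,6,8}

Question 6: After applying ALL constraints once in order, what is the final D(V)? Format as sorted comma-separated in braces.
Answer: {1,2,3,5}

Derivation:
Constraint 1 (U != W) on D(U)={1,2,3,4,6,8} D(W)={3,4,6}: no change
Constraint 2 (V + W = U) on D(V)={1,2,3,5,7,8} D(W)={3,4,6} D(U)={1,2,3,4,6,8}: V {1,2,3,5,7,8}->{1,2,3,5}; U {1,2,3,4,6,8}->{4,6,8}
Constraint 3 (W + V = U) on D(W)={3,4,6} D(V)={1,2,3,5} D(U)={4,6,8}: no change
So after all 3 constraints: D(V) = {1,2,3,5}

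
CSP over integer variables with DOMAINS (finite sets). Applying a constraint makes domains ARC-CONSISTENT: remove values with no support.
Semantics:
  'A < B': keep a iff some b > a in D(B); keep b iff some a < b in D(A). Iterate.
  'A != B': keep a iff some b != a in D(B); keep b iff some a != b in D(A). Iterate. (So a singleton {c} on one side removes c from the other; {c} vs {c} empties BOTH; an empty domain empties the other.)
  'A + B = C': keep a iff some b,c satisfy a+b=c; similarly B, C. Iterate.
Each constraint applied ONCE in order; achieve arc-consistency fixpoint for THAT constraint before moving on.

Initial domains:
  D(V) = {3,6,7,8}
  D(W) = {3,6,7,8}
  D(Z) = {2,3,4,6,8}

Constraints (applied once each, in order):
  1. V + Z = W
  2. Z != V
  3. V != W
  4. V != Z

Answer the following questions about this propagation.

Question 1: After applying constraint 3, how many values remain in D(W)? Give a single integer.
Answer: 3

Derivation:
Constraint 1 (V + Z = W) on D(V)={3,6,7,8} D(Z)={2,3,4,6,8} D(W)={3,6,7,8}: V {3,6,7,8}->{3,6}; Z {2,3,4,6,8}->{2,3,4}; W {3,6,7,8}->{6,7,8}
Constraint 2 (Z != V) on D(Z)={2,3,4} D(V)={3,6}: no change
Constraint 3 (V != W) on D(V)={3,6} D(W)={6,7,8}: no change
So after constraint 3: D(W)={6,7,8}, size = 3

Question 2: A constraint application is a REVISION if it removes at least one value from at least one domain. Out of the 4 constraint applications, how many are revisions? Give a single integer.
Answer: 1

Derivation:
Constraint 1 (V + Z = W) on D(V)={3,6,7,8} D(Z)={2,3,4,6,8} D(W)={3,6,7,8}: V {3,6,7,8}->{3,6}; Z {2,3,4,6,8}->{2,3,4}; W {3,6,7,8}->{6,7,8} => REVISION
Constraint 2 (Z != V) on D(Z)={2,3,4} D(V)={3,6}: no change => not a revision
Constraint 3 (V != W) on D(V)={3,6} D(W)={6,7,8}: no change => not a revision
Constraint 4 (V != Z) on D(V)={3,6} D(Z)={2,3,4}: no change => not a revision
Total revisions = 1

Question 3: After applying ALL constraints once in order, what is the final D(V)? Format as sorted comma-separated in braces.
Constraint 1 (V + Z = W) on D(V)={3,6,7,8} D(Z)={2,3,4,6,8} D(W)={3,6,7,8}: V {3,6,7,8}->{3,6}; Z {2,3,4,6,8}->{2,3,4}; W {3,6,7,8}->{6,7,8}
Constraint 2 (Z != V) on D(Z)={2,3,4} D(V)={3,6}: no change
Constraint 3 (V != W) on D(V)={3,6} D(W)={6,7,8}: no change
Constraint 4 (V != Z) on D(V)={3,6} D(Z)={2,3,4}: no change
So after all 4 constraints: D(V) = {3,6}

Answer: {3,6}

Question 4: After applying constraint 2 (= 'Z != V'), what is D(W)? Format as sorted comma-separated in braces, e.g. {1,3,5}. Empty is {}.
Answer: {6,7,8}

Derivation:
Constraint 1 (V + Z = W) on D(V)={3,6,7,8} D(Z)={2,3,4,6,8} D(W)={3,6,7,8}: V {3,6,7,8}->{3,6}; Z {2,3,4,6,8}->{2,3,4}; W {3,6,7,8}->{6,7,8}
Constraint 2 (Z != V) on D(Z)={2,3,4} D(V)={3,6}: no change
So after constraint 2: D(W) = {6,7,8}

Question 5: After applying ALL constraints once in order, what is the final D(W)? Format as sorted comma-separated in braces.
Answer: {6,7,8}

Derivation:
Constraint 1 (V + Z = W) on D(V)={3,6,7,8} D(Z)={2,3,4,6,8} D(W)={3,6,7,8}: V {3,6,7,8}->{3,6}; Z {2,3,4,6,8}->{2,3,4}; W {3,6,7,8}->{6,7,8}
Constraint 2 (Z != V) on D(Z)={2,3,4} D(V)={3,6}: no change
Constraint 3 (V != W) on D(V)={3,6} D(W)={6,7,8}: no change
Constraint 4 (V != Z) on D(V)={3,6} D(Z)={2,3,4}: no change
So after all 4 constraints: D(W) = {6,7,8}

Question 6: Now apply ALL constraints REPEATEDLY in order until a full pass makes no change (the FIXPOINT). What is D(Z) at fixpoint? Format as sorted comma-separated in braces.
Answer: {2,3,4}

Derivation:
pass 0 (initial): D(Z)={2,3,4,6,8}
pass 1: V {3,6,7,8}->{3,6}; W {3,6,7,8}->{6,7,8}; Z {2,3,4,6,8}->{2,3,4}
pass 2: no change
Fixpoint after 2 passes: D(Z) = {2,3,4}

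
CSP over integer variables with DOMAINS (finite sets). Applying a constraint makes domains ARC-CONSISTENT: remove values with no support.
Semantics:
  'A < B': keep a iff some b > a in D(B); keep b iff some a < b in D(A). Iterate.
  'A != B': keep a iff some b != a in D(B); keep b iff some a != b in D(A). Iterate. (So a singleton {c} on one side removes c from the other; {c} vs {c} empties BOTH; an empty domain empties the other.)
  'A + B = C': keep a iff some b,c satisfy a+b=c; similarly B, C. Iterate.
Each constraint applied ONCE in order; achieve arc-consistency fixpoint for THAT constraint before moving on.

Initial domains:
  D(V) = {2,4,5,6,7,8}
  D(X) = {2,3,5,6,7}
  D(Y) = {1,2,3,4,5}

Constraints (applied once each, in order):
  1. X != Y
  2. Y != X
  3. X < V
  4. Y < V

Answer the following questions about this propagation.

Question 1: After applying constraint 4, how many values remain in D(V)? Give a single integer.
Answer: 5

Derivation:
Constraint 1 (X != Y) on D(X)={2,3,5,6,7} D(Y)={1,2,3,4,5}: no change
Constraint 2 (Y != X) on D(Y)={1,2,3,4,5} D(X)={2,3,5,6,7}: no change
Constraint 3 (X < V) on D(X)={2,3,5,6,7} D(V)={2,4,5,6,7,8}: V {2,4,5,6,7,8}->{4,5,6,7,8}
Constraint 4 (Y < V) on D(Y)={1,2,3,4,5} D(V)={4,5,6,7,8}: no change
So after constraint 4: D(V)={4,5,6,7,8}, size = 5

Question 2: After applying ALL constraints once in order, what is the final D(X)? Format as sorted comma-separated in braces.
Constraint 1 (X != Y) on D(X)={2,3,5,6,7} D(Y)={1,2,3,4,5}: no change
Constraint 2 (Y != X) on D(Y)={1,2,3,4,5} D(X)={2,3,5,6,7}: no change
Constraint 3 (X < V) on D(X)={2,3,5,6,7} D(V)={2,4,5,6,7,8}: V {2,4,5,6,7,8}->{4,5,6,7,8}
Constraint 4 (Y < V) on D(Y)={1,2,3,4,5} D(V)={4,5,6,7,8}: no change
So after all 4 constraints: D(X) = {2,3,5,6,7}

Answer: {2,3,5,6,7}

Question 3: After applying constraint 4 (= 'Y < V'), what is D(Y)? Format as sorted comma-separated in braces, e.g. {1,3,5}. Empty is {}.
Answer: {1,2,3,4,5}

Derivation:
Constraint 1 (X != Y) on D(X)={2,3,5,6,7} D(Y)={1,2,3,4,5}: no change
Constraint 2 (Y != X) on D(Y)={1,2,3,4,5} D(X)={2,3,5,6,7}: no change
Constraint 3 (X < V) on D(X)={2,3,5,6,7} D(V)={2,4,5,6,7,8}: V {2,4,5,6,7,8}->{4,5,6,7,8}
Constraint 4 (Y < V) on D(Y)={1,2,3,4,5} D(V)={4,5,6,7,8}: no change
So after constraint 4: D(Y) = {1,2,3,4,5}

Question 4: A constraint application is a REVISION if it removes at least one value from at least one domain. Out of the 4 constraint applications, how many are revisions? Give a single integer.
Answer: 1

Derivation:
Constraint 1 (X != Y) on D(X)={2,3,5,6,7} D(Y)={1,2,3,4,5}: no change => not a revision
Constraint 2 (Y != X) on D(Y)={1,2,3,4,5} D(X)={2,3,5,6,7}: no change => not a revision
Constraint 3 (X < V) on D(X)={2,3,5,6,7} D(V)={2,4,5,6,7,8}: V {2,4,5,6,7,8}->{4,5,6,7,8} => REVISION
Constraint 4 (Y < V) on D(Y)={1,2,3,4,5} D(V)={4,5,6,7,8}: no change => not a revision
Total revisions = 1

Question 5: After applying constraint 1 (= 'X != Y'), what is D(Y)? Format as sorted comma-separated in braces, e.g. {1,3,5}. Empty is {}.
Answer: {1,2,3,4,5}

Derivation:
Constraint 1 (X != Y) on D(X)={2,3,5,6,7} D(Y)={1,2,3,4,5}: no change
So after constraint 1: D(Y) = {1,2,3,4,5}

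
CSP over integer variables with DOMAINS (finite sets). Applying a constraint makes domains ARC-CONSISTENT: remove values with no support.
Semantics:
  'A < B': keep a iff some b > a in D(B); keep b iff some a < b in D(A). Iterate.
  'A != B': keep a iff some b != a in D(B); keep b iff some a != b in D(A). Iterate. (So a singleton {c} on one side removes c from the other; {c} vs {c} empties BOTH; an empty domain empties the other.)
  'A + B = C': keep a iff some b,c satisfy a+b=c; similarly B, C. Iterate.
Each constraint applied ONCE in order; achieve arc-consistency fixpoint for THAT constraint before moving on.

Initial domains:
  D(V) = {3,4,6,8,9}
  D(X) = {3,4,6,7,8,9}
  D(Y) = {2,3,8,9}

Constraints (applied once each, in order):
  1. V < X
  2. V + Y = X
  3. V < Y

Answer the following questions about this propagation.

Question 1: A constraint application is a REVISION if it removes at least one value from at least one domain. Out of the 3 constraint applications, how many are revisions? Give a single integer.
Constraint 1 (V < X) on D(V)={3,4,6,8,9} D(X)={3,4,6,7,8,9}: V {3,4,6,8,9}->{3,4,6,8}; X {3,4,6,7,8,9}->{4,6,7,8,9} => REVISION
Constraint 2 (V + Y = X) on D(V)={3,4,6,8} D(Y)={2,3,8,9} D(X)={4,6,7,8,9}: V {3,4,6,8}->{3,4,6}; Y {2,3,8,9}->{2,3}; X {4,6,7,8,9}->{6,7,8,9} => REVISION
Constraint 3 (V < Y) on D(V)={3,4,6} D(Y)={2,3}: V {3,4,6}->{}; Y {2,3}->{} => REVISION
Total revisions = 3

Answer: 3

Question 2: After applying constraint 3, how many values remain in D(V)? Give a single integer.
Answer: 0

Derivation:
Constraint 1 (V < X) on D(V)={3,4,6,8,9} D(X)={3,4,6,7,8,9}: V {3,4,6,8,9}->{3,4,6,8}; X {3,4,6,7,8,9}->{4,6,7,8,9}
Constraint 2 (V + Y = X) on D(V)={3,4,6,8} D(Y)={2,3,8,9} D(X)={4,6,7,8,9}: V {3,4,6,8}->{3,4,6}; Y {2,3,8,9}->{2,3}; X {4,6,7,8,9}->{6,7,8,9}
Constraint 3 (V < Y) on D(V)={3,4,6} D(Y)={2,3}: V {3,4,6}->{}; Y {2,3}->{}
So after constraint 3: D(V)={}, size = 0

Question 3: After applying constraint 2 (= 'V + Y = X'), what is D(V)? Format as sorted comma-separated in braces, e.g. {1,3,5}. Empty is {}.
Answer: {3,4,6}

Derivation:
Constraint 1 (V < X) on D(V)={3,4,6,8,9} D(X)={3,4,6,7,8,9}: V {3,4,6,8,9}->{3,4,6,8}; X {3,4,6,7,8,9}->{4,6,7,8,9}
Constraint 2 (V + Y = X) on D(V)={3,4,6,8} D(Y)={2,3,8,9} D(X)={4,6,7,8,9}: V {3,4,6,8}->{3,4,6}; Y {2,3,8,9}->{2,3}; X {4,6,7,8,9}->{6,7,8,9}
So after constraint 2: D(V) = {3,4,6}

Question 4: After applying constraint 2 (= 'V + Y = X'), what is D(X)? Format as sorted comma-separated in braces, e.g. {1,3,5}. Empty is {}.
Answer: {6,7,8,9}

Derivation:
Constraint 1 (V < X) on D(V)={3,4,6,8,9} D(X)={3,4,6,7,8,9}: V {3,4,6,8,9}->{3,4,6,8}; X {3,4,6,7,8,9}->{4,6,7,8,9}
Constraint 2 (V + Y = X) on D(V)={3,4,6,8} D(Y)={2,3,8,9} D(X)={4,6,7,8,9}: V {3,4,6,8}->{3,4,6}; Y {2,3,8,9}->{2,3}; X {4,6,7,8,9}->{6,7,8,9}
So after constraint 2: D(X) = {6,7,8,9}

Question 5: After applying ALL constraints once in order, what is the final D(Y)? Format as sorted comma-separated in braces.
Constraint 1 (V < X) on D(V)={3,4,6,8,9} D(X)={3,4,6,7,8,9}: V {3,4,6,8,9}->{3,4,6,8}; X {3,4,6,7,8,9}->{4,6,7,8,9}
Constraint 2 (V + Y = X) on D(V)={3,4,6,8} D(Y)={2,3,8,9} D(X)={4,6,7,8,9}: V {3,4,6,8}->{3,4,6}; Y {2,3,8,9}->{2,3}; X {4,6,7,8,9}->{6,7,8,9}
Constraint 3 (V < Y) on D(V)={3,4,6} D(Y)={2,3}: V {3,4,6}->{}; Y {2,3}->{}
So after all 3 constraints: D(Y) = {}

Answer: {}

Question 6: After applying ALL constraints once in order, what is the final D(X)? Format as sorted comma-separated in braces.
Answer: {6,7,8,9}

Derivation:
Constraint 1 (V < X) on D(V)={3,4,6,8,9} D(X)={3,4,6,7,8,9}: V {3,4,6,8,9}->{3,4,6,8}; X {3,4,6,7,8,9}->{4,6,7,8,9}
Constraint 2 (V + Y = X) on D(V)={3,4,6,8} D(Y)={2,3,8,9} D(X)={4,6,7,8,9}: V {3,4,6,8}->{3,4,6}; Y {2,3,8,9}->{2,3}; X {4,6,7,8,9}->{6,7,8,9}
Constraint 3 (V < Y) on D(V)={3,4,6} D(Y)={2,3}: V {3,4,6}->{}; Y {2,3}->{}
So after all 3 constraints: D(X) = {6,7,8,9}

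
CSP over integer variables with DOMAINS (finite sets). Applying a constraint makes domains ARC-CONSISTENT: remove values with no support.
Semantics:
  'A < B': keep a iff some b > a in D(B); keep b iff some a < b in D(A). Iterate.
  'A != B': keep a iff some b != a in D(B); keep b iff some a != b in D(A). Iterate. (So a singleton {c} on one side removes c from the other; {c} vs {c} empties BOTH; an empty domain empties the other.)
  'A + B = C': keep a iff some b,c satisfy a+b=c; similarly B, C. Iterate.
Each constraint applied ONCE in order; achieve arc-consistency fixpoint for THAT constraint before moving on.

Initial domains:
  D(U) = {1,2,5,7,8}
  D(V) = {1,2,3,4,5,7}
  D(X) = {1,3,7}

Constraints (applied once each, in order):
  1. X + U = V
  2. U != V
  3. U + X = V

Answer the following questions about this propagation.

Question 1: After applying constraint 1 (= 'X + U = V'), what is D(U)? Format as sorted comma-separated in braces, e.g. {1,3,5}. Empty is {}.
Answer: {1,2}

Derivation:
Constraint 1 (X + U = V) on D(X)={1,3,7} D(U)={1,2,5,7,8} D(V)={1,2,3,4,5,7}: X {1,3,7}->{1,3}; U {1,2,5,7,8}->{1,2}; V {1,2,3,4,5,7}->{2,3,4,5}
So after constraint 1: D(U) = {1,2}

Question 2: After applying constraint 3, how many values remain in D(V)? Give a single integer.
Constraint 1 (X + U = V) on D(X)={1,3,7} D(U)={1,2,5,7,8} D(V)={1,2,3,4,5,7}: X {1,3,7}->{1,3}; U {1,2,5,7,8}->{1,2}; V {1,2,3,4,5,7}->{2,3,4,5}
Constraint 2 (U != V) on D(U)={1,2} D(V)={2,3,4,5}: no change
Constraint 3 (U + X = V) on D(U)={1,2} D(X)={1,3} D(V)={2,3,4,5}: no change
So after constraint 3: D(V)={2,3,4,5}, size = 4

Answer: 4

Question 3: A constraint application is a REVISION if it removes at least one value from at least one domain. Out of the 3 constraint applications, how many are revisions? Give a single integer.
Answer: 1

Derivation:
Constraint 1 (X + U = V) on D(X)={1,3,7} D(U)={1,2,5,7,8} D(V)={1,2,3,4,5,7}: X {1,3,7}->{1,3}; U {1,2,5,7,8}->{1,2}; V {1,2,3,4,5,7}->{2,3,4,5} => REVISION
Constraint 2 (U != V) on D(U)={1,2} D(V)={2,3,4,5}: no change => not a revision
Constraint 3 (U + X = V) on D(U)={1,2} D(X)={1,3} D(V)={2,3,4,5}: no change => not a revision
Total revisions = 1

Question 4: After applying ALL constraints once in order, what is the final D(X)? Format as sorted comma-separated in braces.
Constraint 1 (X + U = V) on D(X)={1,3,7} D(U)={1,2,5,7,8} D(V)={1,2,3,4,5,7}: X {1,3,7}->{1,3}; U {1,2,5,7,8}->{1,2}; V {1,2,3,4,5,7}->{2,3,4,5}
Constraint 2 (U != V) on D(U)={1,2} D(V)={2,3,4,5}: no change
Constraint 3 (U + X = V) on D(U)={1,2} D(X)={1,3} D(V)={2,3,4,5}: no change
So after all 3 constraints: D(X) = {1,3}

Answer: {1,3}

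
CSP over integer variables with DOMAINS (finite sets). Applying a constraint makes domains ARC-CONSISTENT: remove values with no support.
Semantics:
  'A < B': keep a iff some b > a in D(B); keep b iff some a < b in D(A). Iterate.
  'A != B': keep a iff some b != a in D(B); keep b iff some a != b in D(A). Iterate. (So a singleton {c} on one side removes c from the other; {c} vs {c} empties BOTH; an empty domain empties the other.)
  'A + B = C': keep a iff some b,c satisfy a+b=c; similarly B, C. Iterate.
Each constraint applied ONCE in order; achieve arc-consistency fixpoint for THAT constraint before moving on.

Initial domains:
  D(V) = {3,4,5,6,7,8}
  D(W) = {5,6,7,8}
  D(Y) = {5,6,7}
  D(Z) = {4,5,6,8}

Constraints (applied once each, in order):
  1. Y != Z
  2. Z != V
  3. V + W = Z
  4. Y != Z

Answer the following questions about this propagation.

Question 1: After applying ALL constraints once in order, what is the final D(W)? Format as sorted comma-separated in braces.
Constraint 1 (Y != Z) on D(Y)={5,6,7} D(Z)={4,5,6,8}: no change
Constraint 2 (Z != V) on D(Z)={4,5,6,8} D(V)={3,4,5,6,7,8}: no change
Constraint 3 (V + W = Z) on D(V)={3,4,5,6,7,8} D(W)={5,6,7,8} D(Z)={4,5,6,8}: V {3,4,5,6,7,8}->{3}; W {5,6,7,8}->{5}; Z {4,5,6,8}->{8}
Constraint 4 (Y != Z) on D(Y)={5,6,7} D(Z)={8}: no change
So after all 4 constraints: D(W) = {5}

Answer: {5}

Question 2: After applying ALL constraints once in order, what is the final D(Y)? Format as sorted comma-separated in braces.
Answer: {5,6,7}

Derivation:
Constraint 1 (Y != Z) on D(Y)={5,6,7} D(Z)={4,5,6,8}: no change
Constraint 2 (Z != V) on D(Z)={4,5,6,8} D(V)={3,4,5,6,7,8}: no change
Constraint 3 (V + W = Z) on D(V)={3,4,5,6,7,8} D(W)={5,6,7,8} D(Z)={4,5,6,8}: V {3,4,5,6,7,8}->{3}; W {5,6,7,8}->{5}; Z {4,5,6,8}->{8}
Constraint 4 (Y != Z) on D(Y)={5,6,7} D(Z)={8}: no change
So after all 4 constraints: D(Y) = {5,6,7}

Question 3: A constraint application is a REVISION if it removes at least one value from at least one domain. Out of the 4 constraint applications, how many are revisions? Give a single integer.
Answer: 1

Derivation:
Constraint 1 (Y != Z) on D(Y)={5,6,7} D(Z)={4,5,6,8}: no change => not a revision
Constraint 2 (Z != V) on D(Z)={4,5,6,8} D(V)={3,4,5,6,7,8}: no change => not a revision
Constraint 3 (V + W = Z) on D(V)={3,4,5,6,7,8} D(W)={5,6,7,8} D(Z)={4,5,6,8}: V {3,4,5,6,7,8}->{3}; W {5,6,7,8}->{5}; Z {4,5,6,8}->{8} => REVISION
Constraint 4 (Y != Z) on D(Y)={5,6,7} D(Z)={8}: no change => not a revision
Total revisions = 1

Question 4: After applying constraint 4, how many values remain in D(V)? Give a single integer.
Constraint 1 (Y != Z) on D(Y)={5,6,7} D(Z)={4,5,6,8}: no change
Constraint 2 (Z != V) on D(Z)={4,5,6,8} D(V)={3,4,5,6,7,8}: no change
Constraint 3 (V + W = Z) on D(V)={3,4,5,6,7,8} D(W)={5,6,7,8} D(Z)={4,5,6,8}: V {3,4,5,6,7,8}->{3}; W {5,6,7,8}->{5}; Z {4,5,6,8}->{8}
Constraint 4 (Y != Z) on D(Y)={5,6,7} D(Z)={8}: no change
So after constraint 4: D(V)={3}, size = 1

Answer: 1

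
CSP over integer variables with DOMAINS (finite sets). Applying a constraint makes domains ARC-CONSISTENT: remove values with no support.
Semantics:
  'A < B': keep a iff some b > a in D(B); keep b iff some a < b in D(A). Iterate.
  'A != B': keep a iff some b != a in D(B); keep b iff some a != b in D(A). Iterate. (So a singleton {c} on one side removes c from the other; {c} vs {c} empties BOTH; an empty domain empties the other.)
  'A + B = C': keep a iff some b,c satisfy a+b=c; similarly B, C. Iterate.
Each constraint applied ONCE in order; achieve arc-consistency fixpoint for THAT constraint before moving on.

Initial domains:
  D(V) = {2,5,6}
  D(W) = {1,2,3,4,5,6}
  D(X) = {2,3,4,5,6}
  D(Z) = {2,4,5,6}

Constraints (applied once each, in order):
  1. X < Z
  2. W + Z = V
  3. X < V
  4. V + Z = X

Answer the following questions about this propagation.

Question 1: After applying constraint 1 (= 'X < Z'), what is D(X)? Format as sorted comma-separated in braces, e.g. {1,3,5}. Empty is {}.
Constraint 1 (X < Z) on D(X)={2,3,4,5,6} D(Z)={2,4,5,6}: X {2,3,4,5,6}->{2,3,4,5}; Z {2,4,5,6}->{4,5,6}
So after constraint 1: D(X) = {2,3,4,5}

Answer: {2,3,4,5}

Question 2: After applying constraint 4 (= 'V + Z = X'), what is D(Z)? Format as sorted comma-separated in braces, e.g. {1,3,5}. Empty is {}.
Constraint 1 (X < Z) on D(X)={2,3,4,5,6} D(Z)={2,4,5,6}: X {2,3,4,5,6}->{2,3,4,5}; Z {2,4,5,6}->{4,5,6}
Constraint 2 (W + Z = V) on D(W)={1,2,3,4,5,6} D(Z)={4,5,6} D(V)={2,5,6}: W {1,2,3,4,5,6}->{1,2}; Z {4,5,6}->{4,5}; V {2,5,6}->{5,6}
Constraint 3 (X < V) on D(X)={2,3,4,5} D(V)={5,6}: no change
Constraint 4 (V + Z = X) on D(V)={5,6} D(Z)={4,5} D(X)={2,3,4,5}: V {5,6}->{}; Z {4,5}->{}; X {2,3,4,5}->{}
So after constraint 4: D(Z) = {}

Answer: {}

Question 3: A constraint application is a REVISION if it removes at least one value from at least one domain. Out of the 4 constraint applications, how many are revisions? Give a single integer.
Constraint 1 (X < Z) on D(X)={2,3,4,5,6} D(Z)={2,4,5,6}: X {2,3,4,5,6}->{2,3,4,5}; Z {2,4,5,6}->{4,5,6} => REVISION
Constraint 2 (W + Z = V) on D(W)={1,2,3,4,5,6} D(Z)={4,5,6} D(V)={2,5,6}: W {1,2,3,4,5,6}->{1,2}; Z {4,5,6}->{4,5}; V {2,5,6}->{5,6} => REVISION
Constraint 3 (X < V) on D(X)={2,3,4,5} D(V)={5,6}: no change => not a revision
Constraint 4 (V + Z = X) on D(V)={5,6} D(Z)={4,5} D(X)={2,3,4,5}: V {5,6}->{}; Z {4,5}->{}; X {2,3,4,5}->{} => REVISION
Total revisions = 3

Answer: 3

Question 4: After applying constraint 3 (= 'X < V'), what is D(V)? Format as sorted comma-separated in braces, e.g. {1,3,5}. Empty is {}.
Answer: {5,6}

Derivation:
Constraint 1 (X < Z) on D(X)={2,3,4,5,6} D(Z)={2,4,5,6}: X {2,3,4,5,6}->{2,3,4,5}; Z {2,4,5,6}->{4,5,6}
Constraint 2 (W + Z = V) on D(W)={1,2,3,4,5,6} D(Z)={4,5,6} D(V)={2,5,6}: W {1,2,3,4,5,6}->{1,2}; Z {4,5,6}->{4,5}; V {2,5,6}->{5,6}
Constraint 3 (X < V) on D(X)={2,3,4,5} D(V)={5,6}: no change
So after constraint 3: D(V) = {5,6}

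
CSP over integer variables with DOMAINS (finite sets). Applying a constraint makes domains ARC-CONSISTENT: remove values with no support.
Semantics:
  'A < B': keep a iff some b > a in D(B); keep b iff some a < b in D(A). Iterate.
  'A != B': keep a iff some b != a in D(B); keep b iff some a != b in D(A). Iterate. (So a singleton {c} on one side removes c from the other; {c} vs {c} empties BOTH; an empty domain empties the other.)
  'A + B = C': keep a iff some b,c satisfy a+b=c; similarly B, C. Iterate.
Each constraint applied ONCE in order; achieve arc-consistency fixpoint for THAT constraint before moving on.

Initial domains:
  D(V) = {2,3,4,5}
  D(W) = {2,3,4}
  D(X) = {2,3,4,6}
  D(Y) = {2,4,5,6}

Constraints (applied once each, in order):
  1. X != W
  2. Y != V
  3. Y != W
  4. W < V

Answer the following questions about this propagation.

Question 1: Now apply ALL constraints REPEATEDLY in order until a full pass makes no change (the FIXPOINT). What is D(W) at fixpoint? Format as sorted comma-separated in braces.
Answer: {2,3,4}

Derivation:
pass 0 (initial): D(W)={2,3,4}
pass 1: V {2,3,4,5}->{3,4,5}
pass 2: no change
Fixpoint after 2 passes: D(W) = {2,3,4}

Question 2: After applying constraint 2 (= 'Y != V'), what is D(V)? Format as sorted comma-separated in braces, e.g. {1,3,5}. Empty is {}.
Answer: {2,3,4,5}

Derivation:
Constraint 1 (X != W) on D(X)={2,3,4,6} D(W)={2,3,4}: no change
Constraint 2 (Y != V) on D(Y)={2,4,5,6} D(V)={2,3,4,5}: no change
So after constraint 2: D(V) = {2,3,4,5}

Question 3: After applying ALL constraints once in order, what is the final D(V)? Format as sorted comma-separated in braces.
Answer: {3,4,5}

Derivation:
Constraint 1 (X != W) on D(X)={2,3,4,6} D(W)={2,3,4}: no change
Constraint 2 (Y != V) on D(Y)={2,4,5,6} D(V)={2,3,4,5}: no change
Constraint 3 (Y != W) on D(Y)={2,4,5,6} D(W)={2,3,4}: no change
Constraint 4 (W < V) on D(W)={2,3,4} D(V)={2,3,4,5}: V {2,3,4,5}->{3,4,5}
So after all 4 constraints: D(V) = {3,4,5}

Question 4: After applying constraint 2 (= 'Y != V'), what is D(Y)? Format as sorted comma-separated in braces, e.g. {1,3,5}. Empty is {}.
Answer: {2,4,5,6}

Derivation:
Constraint 1 (X != W) on D(X)={2,3,4,6} D(W)={2,3,4}: no change
Constraint 2 (Y != V) on D(Y)={2,4,5,6} D(V)={2,3,4,5}: no change
So after constraint 2: D(Y) = {2,4,5,6}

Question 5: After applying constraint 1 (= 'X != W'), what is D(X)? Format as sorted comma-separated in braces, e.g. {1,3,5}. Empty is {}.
Answer: {2,3,4,6}

Derivation:
Constraint 1 (X != W) on D(X)={2,3,4,6} D(W)={2,3,4}: no change
So after constraint 1: D(X) = {2,3,4,6}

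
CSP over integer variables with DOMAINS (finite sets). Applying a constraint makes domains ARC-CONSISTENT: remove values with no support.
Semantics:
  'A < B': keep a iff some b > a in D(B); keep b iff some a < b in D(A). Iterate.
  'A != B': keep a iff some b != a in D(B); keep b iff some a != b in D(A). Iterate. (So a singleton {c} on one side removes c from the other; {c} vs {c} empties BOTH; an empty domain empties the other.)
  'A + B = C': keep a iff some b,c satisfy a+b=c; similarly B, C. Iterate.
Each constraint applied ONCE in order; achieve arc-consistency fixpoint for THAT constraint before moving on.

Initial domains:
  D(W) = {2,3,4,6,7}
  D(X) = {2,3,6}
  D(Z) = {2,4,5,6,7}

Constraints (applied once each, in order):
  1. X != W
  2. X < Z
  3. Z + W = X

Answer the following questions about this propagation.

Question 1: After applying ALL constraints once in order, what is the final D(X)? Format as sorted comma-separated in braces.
Answer: {6}

Derivation:
Constraint 1 (X != W) on D(X)={2,3,6} D(W)={2,3,4,6,7}: no change
Constraint 2 (X < Z) on D(X)={2,3,6} D(Z)={2,4,5,6,7}: Z {2,4,5,6,7}->{4,5,6,7}
Constraint 3 (Z + W = X) on D(Z)={4,5,6,7} D(W)={2,3,4,6,7} D(X)={2,3,6}: Z {4,5,6,7}->{4}; W {2,3,4,6,7}->{2}; X {2,3,6}->{6}
So after all 3 constraints: D(X) = {6}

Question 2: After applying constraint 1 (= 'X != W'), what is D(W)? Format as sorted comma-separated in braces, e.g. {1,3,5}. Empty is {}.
Answer: {2,3,4,6,7}

Derivation:
Constraint 1 (X != W) on D(X)={2,3,6} D(W)={2,3,4,6,7}: no change
So after constraint 1: D(W) = {2,3,4,6,7}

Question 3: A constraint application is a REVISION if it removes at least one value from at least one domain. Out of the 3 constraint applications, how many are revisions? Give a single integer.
Answer: 2

Derivation:
Constraint 1 (X != W) on D(X)={2,3,6} D(W)={2,3,4,6,7}: no change => not a revision
Constraint 2 (X < Z) on D(X)={2,3,6} D(Z)={2,4,5,6,7}: Z {2,4,5,6,7}->{4,5,6,7} => REVISION
Constraint 3 (Z + W = X) on D(Z)={4,5,6,7} D(W)={2,3,4,6,7} D(X)={2,3,6}: Z {4,5,6,7}->{4}; W {2,3,4,6,7}->{2}; X {2,3,6}->{6} => REVISION
Total revisions = 2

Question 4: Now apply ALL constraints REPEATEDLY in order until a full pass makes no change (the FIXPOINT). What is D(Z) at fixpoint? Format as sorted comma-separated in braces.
pass 0 (initial): D(Z)={2,4,5,6,7}
pass 1: W {2,3,4,6,7}->{2}; X {2,3,6}->{6}; Z {2,4,5,6,7}->{4}
pass 2: W {2}->{}; X {6}->{}; Z {4}->{}
pass 3: no change
Fixpoint after 3 passes: D(Z) = {}

Answer: {}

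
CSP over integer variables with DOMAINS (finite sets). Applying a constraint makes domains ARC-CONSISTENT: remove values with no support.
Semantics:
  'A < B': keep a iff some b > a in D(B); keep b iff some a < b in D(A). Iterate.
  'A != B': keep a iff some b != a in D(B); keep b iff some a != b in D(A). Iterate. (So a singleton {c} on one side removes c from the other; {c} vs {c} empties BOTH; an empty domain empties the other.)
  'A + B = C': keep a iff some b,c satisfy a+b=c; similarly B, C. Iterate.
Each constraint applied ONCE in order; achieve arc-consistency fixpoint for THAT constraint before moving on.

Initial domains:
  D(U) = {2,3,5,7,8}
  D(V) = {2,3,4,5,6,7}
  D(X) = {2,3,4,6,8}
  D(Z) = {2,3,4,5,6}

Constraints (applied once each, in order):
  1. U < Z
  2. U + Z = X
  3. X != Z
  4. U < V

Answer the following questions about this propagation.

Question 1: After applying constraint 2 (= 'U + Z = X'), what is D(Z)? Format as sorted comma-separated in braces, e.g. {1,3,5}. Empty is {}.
Answer: {3,4,5,6}

Derivation:
Constraint 1 (U < Z) on D(U)={2,3,5,7,8} D(Z)={2,3,4,5,6}: U {2,3,5,7,8}->{2,3,5}; Z {2,3,4,5,6}->{3,4,5,6}
Constraint 2 (U + Z = X) on D(U)={2,3,5} D(Z)={3,4,5,6} D(X)={2,3,4,6,8}: X {2,3,4,6,8}->{6,8}
So after constraint 2: D(Z) = {3,4,5,6}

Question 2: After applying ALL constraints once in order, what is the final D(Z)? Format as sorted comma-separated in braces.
Constraint 1 (U < Z) on D(U)={2,3,5,7,8} D(Z)={2,3,4,5,6}: U {2,3,5,7,8}->{2,3,5}; Z {2,3,4,5,6}->{3,4,5,6}
Constraint 2 (U + Z = X) on D(U)={2,3,5} D(Z)={3,4,5,6} D(X)={2,3,4,6,8}: X {2,3,4,6,8}->{6,8}
Constraint 3 (X != Z) on D(X)={6,8} D(Z)={3,4,5,6}: no change
Constraint 4 (U < V) on D(U)={2,3,5} D(V)={2,3,4,5,6,7}: V {2,3,4,5,6,7}->{3,4,5,6,7}
So after all 4 constraints: D(Z) = {3,4,5,6}

Answer: {3,4,5,6}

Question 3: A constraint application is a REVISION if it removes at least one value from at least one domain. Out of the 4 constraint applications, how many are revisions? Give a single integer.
Answer: 3

Derivation:
Constraint 1 (U < Z) on D(U)={2,3,5,7,8} D(Z)={2,3,4,5,6}: U {2,3,5,7,8}->{2,3,5}; Z {2,3,4,5,6}->{3,4,5,6} => REVISION
Constraint 2 (U + Z = X) on D(U)={2,3,5} D(Z)={3,4,5,6} D(X)={2,3,4,6,8}: X {2,3,4,6,8}->{6,8} => REVISION
Constraint 3 (X != Z) on D(X)={6,8} D(Z)={3,4,5,6}: no change => not a revision
Constraint 4 (U < V) on D(U)={2,3,5} D(V)={2,3,4,5,6,7}: V {2,3,4,5,6,7}->{3,4,5,6,7} => REVISION
Total revisions = 3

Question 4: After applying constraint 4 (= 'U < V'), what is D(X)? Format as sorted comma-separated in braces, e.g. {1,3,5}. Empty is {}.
Constraint 1 (U < Z) on D(U)={2,3,5,7,8} D(Z)={2,3,4,5,6}: U {2,3,5,7,8}->{2,3,5}; Z {2,3,4,5,6}->{3,4,5,6}
Constraint 2 (U + Z = X) on D(U)={2,3,5} D(Z)={3,4,5,6} D(X)={2,3,4,6,8}: X {2,3,4,6,8}->{6,8}
Constraint 3 (X != Z) on D(X)={6,8} D(Z)={3,4,5,6}: no change
Constraint 4 (U < V) on D(U)={2,3,5} D(V)={2,3,4,5,6,7}: V {2,3,4,5,6,7}->{3,4,5,6,7}
So after constraint 4: D(X) = {6,8}

Answer: {6,8}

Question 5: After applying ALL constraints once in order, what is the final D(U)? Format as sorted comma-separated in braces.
Answer: {2,3,5}

Derivation:
Constraint 1 (U < Z) on D(U)={2,3,5,7,8} D(Z)={2,3,4,5,6}: U {2,3,5,7,8}->{2,3,5}; Z {2,3,4,5,6}->{3,4,5,6}
Constraint 2 (U + Z = X) on D(U)={2,3,5} D(Z)={3,4,5,6} D(X)={2,3,4,6,8}: X {2,3,4,6,8}->{6,8}
Constraint 3 (X != Z) on D(X)={6,8} D(Z)={3,4,5,6}: no change
Constraint 4 (U < V) on D(U)={2,3,5} D(V)={2,3,4,5,6,7}: V {2,3,4,5,6,7}->{3,4,5,6,7}
So after all 4 constraints: D(U) = {2,3,5}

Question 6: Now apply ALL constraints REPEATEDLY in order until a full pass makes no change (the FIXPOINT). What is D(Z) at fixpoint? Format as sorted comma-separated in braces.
pass 0 (initial): D(Z)={2,3,4,5,6}
pass 1: U {2,3,5,7,8}->{2,3,5}; V {2,3,4,5,6,7}->{3,4,5,6,7}; X {2,3,4,6,8}->{6,8}; Z {2,3,4,5,6}->{3,4,5,6}
pass 2: no change
Fixpoint after 2 passes: D(Z) = {3,4,5,6}

Answer: {3,4,5,6}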